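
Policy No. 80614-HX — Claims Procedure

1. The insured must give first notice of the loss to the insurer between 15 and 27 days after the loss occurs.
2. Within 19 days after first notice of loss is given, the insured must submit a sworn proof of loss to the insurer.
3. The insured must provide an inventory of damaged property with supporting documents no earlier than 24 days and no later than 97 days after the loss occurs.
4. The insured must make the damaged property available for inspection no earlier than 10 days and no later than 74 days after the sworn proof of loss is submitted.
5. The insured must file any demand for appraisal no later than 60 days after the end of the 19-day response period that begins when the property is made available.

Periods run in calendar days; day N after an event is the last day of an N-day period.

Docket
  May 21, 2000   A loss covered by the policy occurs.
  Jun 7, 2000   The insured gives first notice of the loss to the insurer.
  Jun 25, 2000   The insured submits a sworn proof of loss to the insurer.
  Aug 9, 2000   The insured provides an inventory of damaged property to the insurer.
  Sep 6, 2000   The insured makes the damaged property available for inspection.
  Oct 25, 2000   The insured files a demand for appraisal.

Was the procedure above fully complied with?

Step 1: the window is 15–27 days after May 21, 2000 (when the loss occurs), so Jun 5, 2000 through Jun 17, 2000; Jun 7, 2000 falls inside that range.
Step 2: 19 days after Jun 7, 2000 (when first notice of loss is given) is Jun 26, 2000; completed Jun 25, 2000, before the deadline.
Step 3: the window is 24–97 days after May 21, 2000 (when the loss occurs), so Jun 14, 2000 through Aug 26, 2000; done Aug 9, 2000 — within the window.
Step 4: the window is 10–74 days after Jun 25, 2000 (when the sworn proof of loss is submitted), so Jul 5, 2000 through Sep 7, 2000; done Sep 6, 2000, which is between those dates.
Step 5: 60 days after Sep 25, 2000 (end of the 19-day response period, which began when the property is made available on Sep 6, 2000) is Nov 24, 2000; completed Oct 25, 2000, before the deadline.

Yes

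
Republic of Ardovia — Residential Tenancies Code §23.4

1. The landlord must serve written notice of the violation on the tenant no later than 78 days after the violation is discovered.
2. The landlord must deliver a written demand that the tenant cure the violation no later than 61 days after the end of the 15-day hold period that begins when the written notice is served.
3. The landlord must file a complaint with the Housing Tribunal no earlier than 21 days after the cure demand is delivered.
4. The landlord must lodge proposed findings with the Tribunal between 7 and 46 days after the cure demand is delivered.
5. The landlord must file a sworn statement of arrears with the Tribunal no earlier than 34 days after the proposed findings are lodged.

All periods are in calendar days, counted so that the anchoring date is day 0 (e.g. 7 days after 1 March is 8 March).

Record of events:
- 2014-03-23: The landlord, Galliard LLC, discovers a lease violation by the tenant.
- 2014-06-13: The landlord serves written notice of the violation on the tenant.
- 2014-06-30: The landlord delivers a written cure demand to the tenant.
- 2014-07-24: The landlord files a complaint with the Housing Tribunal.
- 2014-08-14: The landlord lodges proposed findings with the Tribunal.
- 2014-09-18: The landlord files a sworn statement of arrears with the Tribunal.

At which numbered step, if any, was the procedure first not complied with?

Step 1: 78 days after 2014-03-23 (when the violation is discovered) is 2014-06-09; 2014-06-13 misses that deadline by 4 days.
That is the first point of non-compliance.

Step 1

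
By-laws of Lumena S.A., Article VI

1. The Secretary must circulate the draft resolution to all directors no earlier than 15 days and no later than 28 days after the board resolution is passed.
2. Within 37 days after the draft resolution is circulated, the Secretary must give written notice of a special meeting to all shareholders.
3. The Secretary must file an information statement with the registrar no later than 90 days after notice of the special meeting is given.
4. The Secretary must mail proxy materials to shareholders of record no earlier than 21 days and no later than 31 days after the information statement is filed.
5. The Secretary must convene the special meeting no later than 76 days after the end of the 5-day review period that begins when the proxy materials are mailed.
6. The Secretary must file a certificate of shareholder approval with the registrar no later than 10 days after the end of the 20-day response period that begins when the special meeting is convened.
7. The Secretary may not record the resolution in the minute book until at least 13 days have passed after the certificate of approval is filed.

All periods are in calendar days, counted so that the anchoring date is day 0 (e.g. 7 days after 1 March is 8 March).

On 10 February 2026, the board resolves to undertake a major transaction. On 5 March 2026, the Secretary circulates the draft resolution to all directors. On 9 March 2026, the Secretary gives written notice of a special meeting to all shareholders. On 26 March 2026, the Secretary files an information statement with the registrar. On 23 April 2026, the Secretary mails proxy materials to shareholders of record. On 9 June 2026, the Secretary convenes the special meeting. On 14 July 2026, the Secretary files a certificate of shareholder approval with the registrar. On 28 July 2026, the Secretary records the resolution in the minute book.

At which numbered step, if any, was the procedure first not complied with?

Step 6

Step 1: the window is 15–28 days after 10 February 2026 (when the board resolution is passed), so 25 February 2026 through 10 March 2026; done 5 March 2026, which is between those dates.
Step 2: 37 days after 5 March 2026 (when the draft resolution is circulated) is 11 April 2026; 9 March 2026 is within that limit.
Step 3: 90 days after 9 March 2026 (when notice of the special meeting is given) is 7 June 2026; completed 26 March 2026, before the deadline.
Step 4: the window is 21–31 days after 26 March 2026 (when the information statement is filed), so 16 April 2026 through 26 April 2026; 23 April 2026 falls inside that range.
Step 5: 76 days after 28 April 2026 (end of the 5-day review period, which began when the proxy materials are mailed on 23 April 2026) is 13 July 2026; 9 June 2026 is within that limit.
Step 6: 10 days after 29 June 2026 (end of the 20-day response period, which began when the special meeting is convened on 9 June 2026) is 9 July 2026; 14 July 2026 misses that deadline by 5 days.
Later steps need not be reached.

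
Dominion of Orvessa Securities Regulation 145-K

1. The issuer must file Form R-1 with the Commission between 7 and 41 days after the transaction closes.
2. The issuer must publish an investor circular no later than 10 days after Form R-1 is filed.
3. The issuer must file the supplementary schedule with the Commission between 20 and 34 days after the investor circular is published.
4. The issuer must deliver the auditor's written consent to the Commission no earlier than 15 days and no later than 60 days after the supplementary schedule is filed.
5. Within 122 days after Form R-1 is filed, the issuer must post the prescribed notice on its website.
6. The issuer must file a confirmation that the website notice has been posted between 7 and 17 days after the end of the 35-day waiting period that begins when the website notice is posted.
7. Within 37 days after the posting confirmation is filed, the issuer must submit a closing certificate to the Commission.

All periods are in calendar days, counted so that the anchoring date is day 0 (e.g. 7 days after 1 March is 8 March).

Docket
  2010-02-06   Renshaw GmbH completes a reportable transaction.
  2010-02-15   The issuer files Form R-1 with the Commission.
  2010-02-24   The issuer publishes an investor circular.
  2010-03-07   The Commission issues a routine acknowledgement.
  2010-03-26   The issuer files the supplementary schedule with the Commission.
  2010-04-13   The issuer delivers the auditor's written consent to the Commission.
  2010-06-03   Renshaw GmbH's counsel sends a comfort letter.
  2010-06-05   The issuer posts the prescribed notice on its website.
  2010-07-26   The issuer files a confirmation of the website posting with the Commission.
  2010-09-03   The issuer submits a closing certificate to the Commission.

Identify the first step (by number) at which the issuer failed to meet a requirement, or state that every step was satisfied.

Step 1: the window is 7–41 days after 2010-02-06 (when the transaction closes), so 2010-02-13 through 2010-03-19; done 2010-02-15 — within the window.
Step 2: 10 days after 2010-02-15 (when Form R-1 is filed) is 2010-02-25; done 2010-02-24 — timely.
Step 3: the window is 20–34 days after 2010-02-24 (when the investor circular is published), so 2010-03-16 through 2010-03-30; 2010-03-26 falls inside that range.
Step 4: the window is 15–60 days after 2010-03-26 (when the supplementary schedule is filed), so 2010-04-10 through 2010-05-25; done 2010-04-13 — within the window.
Step 5: 122 days after 2010-02-15 (when Form R-1 is filed) is 2010-06-17; 2010-06-05 is within that limit.
Step 6: the window is 7–17 days after 2010-07-10 (end of the 35-day waiting period, which began when the website notice is posted on 2010-06-05), so 2010-07-17 through 2010-07-27; done 2010-07-26, which is between those dates.
Step 7: 37 days after 2010-07-26 (when the posting confirmation is filed) is 2010-09-01; done 2010-09-03 — 2 days late.
No need to go further; step 7 was not satisfied.

Step 7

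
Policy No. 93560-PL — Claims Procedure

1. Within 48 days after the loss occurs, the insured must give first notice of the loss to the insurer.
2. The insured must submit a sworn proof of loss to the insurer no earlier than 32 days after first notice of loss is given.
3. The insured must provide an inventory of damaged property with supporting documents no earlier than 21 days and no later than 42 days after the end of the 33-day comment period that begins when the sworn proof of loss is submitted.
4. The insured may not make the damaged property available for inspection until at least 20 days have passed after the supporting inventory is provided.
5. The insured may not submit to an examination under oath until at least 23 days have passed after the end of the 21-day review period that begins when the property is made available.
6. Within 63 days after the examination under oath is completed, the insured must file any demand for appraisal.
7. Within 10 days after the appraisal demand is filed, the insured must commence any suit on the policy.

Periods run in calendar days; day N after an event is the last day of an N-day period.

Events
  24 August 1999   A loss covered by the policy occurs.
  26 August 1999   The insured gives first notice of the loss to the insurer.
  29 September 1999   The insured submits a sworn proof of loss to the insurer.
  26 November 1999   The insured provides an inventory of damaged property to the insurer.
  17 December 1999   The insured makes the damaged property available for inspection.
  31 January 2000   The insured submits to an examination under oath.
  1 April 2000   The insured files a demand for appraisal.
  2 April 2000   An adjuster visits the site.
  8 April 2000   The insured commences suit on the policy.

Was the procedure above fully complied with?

Yes

Step 1 — counting 48 days from 24 August 1999 (when the loss occurs) gives a deadline of 11 October 1999; 26 August 1999 is within that limit.
Step 2 — must wait 32 days from 26 August 1999 (when first notice of loss is given), so not before 27 September 1999; done 29 September 1999 — permitted.
Step 3 — 21 and 42 days from 1 November 1999 (end of the 33-day comment period, which began when the sworn proof of loss is submitted on 29 September 1999) are 22 November 1999 and 13 December 1999 respectively; done 26 November 1999, which is between those dates.
Step 4 — must wait 20 days from 26 November 1999 (when the supporting inventory is provided), so not before 16 December 1999; done 17 December 1999, after the minimum wait.
Step 5 — must wait 23 days from 7 January 2000 (end of the 21-day review period, which began when the property is made available on 17 December 1999), so not before 30 January 2000; done 31 January 2000 — permitted.
Step 6 — counting 63 days from 31 January 2000 (when the examination under oath is completed) gives a deadline of 3 April 2000; 1 April 2000 is within that limit.
Step 7 — counting 10 days from 1 April 2000 (when the appraisal demand is filed) gives a deadline of 11 April 2000; completed 8 April 2000, before the deadline.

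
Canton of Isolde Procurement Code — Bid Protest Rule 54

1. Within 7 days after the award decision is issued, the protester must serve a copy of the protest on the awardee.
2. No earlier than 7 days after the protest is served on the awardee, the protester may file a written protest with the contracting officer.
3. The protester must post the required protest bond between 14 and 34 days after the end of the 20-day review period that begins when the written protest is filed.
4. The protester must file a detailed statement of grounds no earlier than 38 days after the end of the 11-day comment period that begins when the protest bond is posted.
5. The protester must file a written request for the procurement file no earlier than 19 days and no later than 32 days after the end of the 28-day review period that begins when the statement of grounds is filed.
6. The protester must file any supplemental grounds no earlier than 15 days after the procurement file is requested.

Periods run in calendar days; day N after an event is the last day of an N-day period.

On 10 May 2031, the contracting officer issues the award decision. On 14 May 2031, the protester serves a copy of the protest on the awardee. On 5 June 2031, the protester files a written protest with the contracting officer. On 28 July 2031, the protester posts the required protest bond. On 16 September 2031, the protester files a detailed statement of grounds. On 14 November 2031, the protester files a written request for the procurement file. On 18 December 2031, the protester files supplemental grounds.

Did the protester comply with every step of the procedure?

Yes

Step 1: 7 days after 10 May 2031 (when the award decision is issued) is 17 May 2031; done 14 May 2031 — timely.
Step 2: the earliest permitted date is 7 days after 14 May 2031 (when the protest is served on the awardee), i.e. 21 May 2031; done 5 June 2031 — permitted.
Step 3: the window is 14–34 days after 25 June 2031 (end of the 20-day review period, which began when the written protest is filed on 5 June 2031), so 9 July 2031 through 29 July 2031; 28 July 2031 falls inside that range.
Step 4: the earliest permitted date is 38 days after 8 August 2031 (end of the 11-day comment period, which began when the protest bond is posted on 28 July 2031), i.e. 15 September 2031; done 16 September 2031, after the minimum wait.
Step 5: the window is 19–32 days after 14 October 2031 (end of the 28-day review period, which began when the statement of grounds is filed on 16 September 2031), so 2 November 2031 through 15 November 2031; 14 November 2031 falls inside that range.
Step 6: the earliest permitted date is 15 days after 14 November 2031 (when the procurement file is requested), i.e. 29 November 2031; done 18 December 2031, after the minimum wait.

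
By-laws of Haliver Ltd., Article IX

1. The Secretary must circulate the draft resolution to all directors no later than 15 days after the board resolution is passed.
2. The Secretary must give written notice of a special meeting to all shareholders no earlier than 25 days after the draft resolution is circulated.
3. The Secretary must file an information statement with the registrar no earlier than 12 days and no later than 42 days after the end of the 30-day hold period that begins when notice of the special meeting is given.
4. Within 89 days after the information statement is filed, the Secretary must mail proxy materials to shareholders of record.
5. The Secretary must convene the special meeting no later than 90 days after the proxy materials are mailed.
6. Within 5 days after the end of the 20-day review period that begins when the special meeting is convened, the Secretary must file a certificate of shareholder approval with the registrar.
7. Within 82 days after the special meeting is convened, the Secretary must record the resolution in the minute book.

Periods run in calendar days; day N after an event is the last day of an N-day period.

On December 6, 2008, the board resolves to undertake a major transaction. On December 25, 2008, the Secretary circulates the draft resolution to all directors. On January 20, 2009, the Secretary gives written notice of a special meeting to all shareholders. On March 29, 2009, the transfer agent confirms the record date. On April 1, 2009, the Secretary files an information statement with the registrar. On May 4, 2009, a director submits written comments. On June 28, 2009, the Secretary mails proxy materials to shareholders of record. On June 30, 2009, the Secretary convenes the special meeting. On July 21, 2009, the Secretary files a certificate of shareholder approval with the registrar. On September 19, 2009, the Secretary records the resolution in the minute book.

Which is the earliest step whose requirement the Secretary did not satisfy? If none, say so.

Step 1

Step 1 — counting 15 days from December 6, 2008 (when the board resolution is passed) gives a deadline of December 21, 2008; December 25, 2008 misses that deadline by 4 days.
That is the first point of non-compliance.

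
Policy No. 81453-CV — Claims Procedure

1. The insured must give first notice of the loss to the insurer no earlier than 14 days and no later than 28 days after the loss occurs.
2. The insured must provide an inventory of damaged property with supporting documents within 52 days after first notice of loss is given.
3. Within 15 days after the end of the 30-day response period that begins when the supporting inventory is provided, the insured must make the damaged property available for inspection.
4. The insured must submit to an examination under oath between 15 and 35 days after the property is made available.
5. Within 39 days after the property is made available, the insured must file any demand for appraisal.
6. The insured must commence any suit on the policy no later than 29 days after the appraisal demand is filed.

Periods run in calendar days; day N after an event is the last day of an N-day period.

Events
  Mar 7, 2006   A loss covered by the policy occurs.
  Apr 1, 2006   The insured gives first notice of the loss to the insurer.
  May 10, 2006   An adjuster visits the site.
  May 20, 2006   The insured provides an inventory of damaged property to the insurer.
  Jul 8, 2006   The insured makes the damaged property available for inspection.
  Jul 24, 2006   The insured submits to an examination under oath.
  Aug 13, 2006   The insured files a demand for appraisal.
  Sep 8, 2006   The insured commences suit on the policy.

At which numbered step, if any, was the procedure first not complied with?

Step 3

Step 1 — 14 and 28 days from Mar 7, 2006 (when the loss occurs) are Mar 21, 2006 and Apr 4, 2006 respectively; done Apr 1, 2006 — within the window.
Step 2 — counting 52 days from Apr 1, 2006 (when first notice of loss is given) gives a deadline of May 23, 2006; completed May 20, 2006, before the deadline.
Step 3 — counting 15 days from Jun 19, 2006 (end of the 30-day response period, which began when the supporting inventory is provided on May 20, 2006) gives a deadline of Jul 4, 2006; Jul 8, 2006 misses that deadline by 4 days.
The analysis stops there.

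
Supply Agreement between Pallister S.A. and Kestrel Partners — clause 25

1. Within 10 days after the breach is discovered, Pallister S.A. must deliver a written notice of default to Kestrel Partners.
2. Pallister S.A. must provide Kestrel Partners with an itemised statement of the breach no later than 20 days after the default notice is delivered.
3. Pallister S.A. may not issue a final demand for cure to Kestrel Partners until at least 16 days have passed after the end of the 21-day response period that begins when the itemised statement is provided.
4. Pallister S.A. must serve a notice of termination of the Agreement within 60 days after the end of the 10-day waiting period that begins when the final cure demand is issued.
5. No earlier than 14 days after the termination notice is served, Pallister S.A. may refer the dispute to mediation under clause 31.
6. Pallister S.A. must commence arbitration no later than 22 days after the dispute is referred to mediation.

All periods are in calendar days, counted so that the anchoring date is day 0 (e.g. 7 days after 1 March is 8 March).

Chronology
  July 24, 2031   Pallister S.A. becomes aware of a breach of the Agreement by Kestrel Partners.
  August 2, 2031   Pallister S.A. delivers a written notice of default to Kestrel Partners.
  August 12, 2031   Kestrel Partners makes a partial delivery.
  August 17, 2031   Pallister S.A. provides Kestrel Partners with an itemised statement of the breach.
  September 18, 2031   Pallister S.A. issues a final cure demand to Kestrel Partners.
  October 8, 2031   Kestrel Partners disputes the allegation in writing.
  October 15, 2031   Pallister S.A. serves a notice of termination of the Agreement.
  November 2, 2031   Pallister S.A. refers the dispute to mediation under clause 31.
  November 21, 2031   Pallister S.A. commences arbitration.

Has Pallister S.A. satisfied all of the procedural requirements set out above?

No

Step 1: 10 days after July 24, 2031 (when the breach is discovered) is August 3, 2031; completed August 2, 2031, before the deadline.
Step 2: 20 days after August 2, 2031 (when the default notice is delivered) is August 22, 2031; completed August 17, 2031, before the deadline.
Step 3: the earliest permitted date is 16 days after September 7, 2031 (end of the 21-day response period, which began when the itemised statement is provided on August 17, 2031), i.e. September 23, 2031; done September 18, 2031 — 5 days too early.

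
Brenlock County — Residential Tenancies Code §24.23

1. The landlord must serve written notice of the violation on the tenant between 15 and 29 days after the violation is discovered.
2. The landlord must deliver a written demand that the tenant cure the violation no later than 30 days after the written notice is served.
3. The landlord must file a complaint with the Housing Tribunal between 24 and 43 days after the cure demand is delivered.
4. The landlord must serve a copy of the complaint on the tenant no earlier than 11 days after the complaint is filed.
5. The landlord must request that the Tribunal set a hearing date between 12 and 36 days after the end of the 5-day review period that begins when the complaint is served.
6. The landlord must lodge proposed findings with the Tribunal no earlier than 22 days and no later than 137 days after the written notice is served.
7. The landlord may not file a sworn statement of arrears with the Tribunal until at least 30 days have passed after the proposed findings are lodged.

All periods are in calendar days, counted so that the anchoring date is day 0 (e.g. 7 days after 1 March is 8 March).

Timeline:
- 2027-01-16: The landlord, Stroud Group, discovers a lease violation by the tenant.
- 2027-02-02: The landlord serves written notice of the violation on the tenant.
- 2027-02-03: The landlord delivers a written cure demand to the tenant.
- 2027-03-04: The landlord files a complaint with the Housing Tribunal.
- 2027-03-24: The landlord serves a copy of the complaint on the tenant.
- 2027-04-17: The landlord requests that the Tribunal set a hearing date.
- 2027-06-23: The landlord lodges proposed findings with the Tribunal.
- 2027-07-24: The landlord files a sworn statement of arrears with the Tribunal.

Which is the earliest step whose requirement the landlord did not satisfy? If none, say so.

Step 1: the window is 15–29 days after 2027-01-16 (when the violation is discovered), so 2027-01-31 through 2027-02-14; done 2027-02-02 — within the window.
Step 2: 30 days after 2027-02-02 (when the written notice is served) is 2027-03-04; done 2027-02-03 — timely.
Step 3: the window is 24–43 days after 2027-02-03 (when the cure demand is delivered), so 2027-02-27 through 2027-03-18; done 2027-03-04 — within the window.
Step 4: the earliest permitted date is 11 days after 2027-03-04 (when the complaint is filed), i.e. 2027-03-15; 2027-03-24 is on or after that date.
Step 5: the window is 12–36 days after 2027-03-29 (end of the 5-day review period, which began when the complaint is served on 2027-03-24), so 2027-04-10 through 2027-05-04; 2027-04-17 falls inside that range.
Step 6: the window is 22–137 days after 2027-02-02 (when the written notice is served), so 2027-02-24 through 2027-06-19; 2027-06-23 is 4 days past the end of the window.

Step 6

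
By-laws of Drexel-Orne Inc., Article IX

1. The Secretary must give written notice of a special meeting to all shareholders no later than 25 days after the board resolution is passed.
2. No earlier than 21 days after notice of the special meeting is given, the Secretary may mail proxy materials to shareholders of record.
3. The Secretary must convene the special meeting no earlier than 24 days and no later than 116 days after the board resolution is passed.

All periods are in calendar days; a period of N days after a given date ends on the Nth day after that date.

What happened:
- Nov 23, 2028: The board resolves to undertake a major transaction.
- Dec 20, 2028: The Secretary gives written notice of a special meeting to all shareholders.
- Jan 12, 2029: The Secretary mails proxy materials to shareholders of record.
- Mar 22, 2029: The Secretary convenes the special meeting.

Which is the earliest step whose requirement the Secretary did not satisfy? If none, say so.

Step 1 — counting 25 days from Nov 23, 2028 (when the board resolution is passed) gives a deadline of Dec 18, 2028; done Dec 20, 2028 — 2 days late.
That is the first point of non-compliance.

Step 1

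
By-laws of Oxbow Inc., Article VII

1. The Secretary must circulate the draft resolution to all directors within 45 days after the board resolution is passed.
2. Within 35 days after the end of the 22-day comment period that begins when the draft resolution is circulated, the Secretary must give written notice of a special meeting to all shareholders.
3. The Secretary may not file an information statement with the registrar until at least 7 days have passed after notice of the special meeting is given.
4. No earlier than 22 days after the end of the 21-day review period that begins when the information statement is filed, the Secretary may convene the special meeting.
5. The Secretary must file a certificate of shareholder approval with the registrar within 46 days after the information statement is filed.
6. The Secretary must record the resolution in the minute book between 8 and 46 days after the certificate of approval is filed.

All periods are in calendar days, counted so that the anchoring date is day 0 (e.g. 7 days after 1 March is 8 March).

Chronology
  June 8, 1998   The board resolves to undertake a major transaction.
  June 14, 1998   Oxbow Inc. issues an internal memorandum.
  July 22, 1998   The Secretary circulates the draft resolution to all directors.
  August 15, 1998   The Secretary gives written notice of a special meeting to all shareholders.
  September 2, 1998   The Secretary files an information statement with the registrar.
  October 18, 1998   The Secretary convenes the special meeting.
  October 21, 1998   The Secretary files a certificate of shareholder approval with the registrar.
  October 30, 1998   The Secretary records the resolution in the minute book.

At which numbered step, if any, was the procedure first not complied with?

Step 5

Step 1: 45 days after June 8, 1998 (when the board resolution is passed) is July 23, 1998; done July 22, 1998 — timely.
Step 2: 35 days after August 13, 1998 (end of the 22-day comment period, which began when the draft resolution is circulated on July 22, 1998) is September 17, 1998; completed August 15, 1998, before the deadline.
Step 3: the earliest permitted date is 7 days after August 15, 1998 (when notice of the special meeting is given), i.e. August 22, 1998; done September 2, 1998 — permitted.
Step 4: the earliest permitted date is 22 days after September 23, 1998 (end of the 21-day review period, which began when the information statement is filed on September 2, 1998), i.e. October 15, 1998; October 18, 1998 is on or after that date.
Step 5: 46 days after September 2, 1998 (when the information statement is filed) is October 18, 1998; October 21, 1998 misses that deadline by 3 days.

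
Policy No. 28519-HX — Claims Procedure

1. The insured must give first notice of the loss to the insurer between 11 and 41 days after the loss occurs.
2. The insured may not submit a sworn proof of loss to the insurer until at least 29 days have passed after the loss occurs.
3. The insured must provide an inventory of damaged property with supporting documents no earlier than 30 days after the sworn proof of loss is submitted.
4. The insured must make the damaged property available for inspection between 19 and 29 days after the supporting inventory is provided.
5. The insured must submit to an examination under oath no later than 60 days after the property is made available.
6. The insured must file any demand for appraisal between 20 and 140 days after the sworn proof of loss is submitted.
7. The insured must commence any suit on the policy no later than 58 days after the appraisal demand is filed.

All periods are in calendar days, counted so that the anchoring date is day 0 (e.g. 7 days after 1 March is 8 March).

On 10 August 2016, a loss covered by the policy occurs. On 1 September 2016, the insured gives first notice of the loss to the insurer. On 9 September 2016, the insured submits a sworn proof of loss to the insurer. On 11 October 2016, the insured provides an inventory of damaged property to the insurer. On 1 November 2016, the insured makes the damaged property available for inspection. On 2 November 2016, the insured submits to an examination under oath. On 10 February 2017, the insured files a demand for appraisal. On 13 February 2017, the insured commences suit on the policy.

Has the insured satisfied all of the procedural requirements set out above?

No

Step 1: the window is 11–41 days after 10 August 2016 (when the loss occurs), so 21 August 2016 through 20 September 2016; 1 September 2016 falls inside that range.
Step 2: the earliest permitted date is 29 days after 10 August 2016 (when the loss occurs), i.e. 8 September 2016; done 9 September 2016, after the minimum wait.
Step 3: the earliest permitted date is 30 days after 9 September 2016 (when the sworn proof of loss is submitted), i.e. 9 October 2016; 11 October 2016 is on or after that date.
Step 4: the window is 19–29 days after 11 October 2016 (when the supporting inventory is provided), so 30 October 2016 through 9 November 2016; done 1 November 2016 — within the window.
Step 5: 60 days after 1 November 2016 (when the property is made available) is 31 December 2016; completed 2 November 2016, before the deadline.
Step 6: the window is 20–140 days after 9 September 2016 (when the sworn proof of loss is submitted), so 29 September 2016 through 27 January 2017; done 10 February 2017 — 14 days after the window closed.
That is the first point of non-compliance.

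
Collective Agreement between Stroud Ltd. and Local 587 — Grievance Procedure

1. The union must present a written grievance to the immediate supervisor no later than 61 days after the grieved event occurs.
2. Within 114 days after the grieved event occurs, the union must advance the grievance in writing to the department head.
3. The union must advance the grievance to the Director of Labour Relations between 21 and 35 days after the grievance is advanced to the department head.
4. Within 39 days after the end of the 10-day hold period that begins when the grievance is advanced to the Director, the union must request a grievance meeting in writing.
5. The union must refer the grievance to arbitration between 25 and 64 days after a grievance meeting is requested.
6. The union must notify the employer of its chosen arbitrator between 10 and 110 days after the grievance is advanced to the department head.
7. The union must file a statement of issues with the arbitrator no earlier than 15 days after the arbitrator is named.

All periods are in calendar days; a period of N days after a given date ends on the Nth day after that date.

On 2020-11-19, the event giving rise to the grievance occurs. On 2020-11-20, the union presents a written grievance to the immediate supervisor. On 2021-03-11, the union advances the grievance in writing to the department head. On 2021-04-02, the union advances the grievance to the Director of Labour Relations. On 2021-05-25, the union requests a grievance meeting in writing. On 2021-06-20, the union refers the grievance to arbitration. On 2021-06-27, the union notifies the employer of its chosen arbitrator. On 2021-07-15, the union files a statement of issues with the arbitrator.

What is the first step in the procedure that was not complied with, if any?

Step 4

Step 1: 61 days after 2020-11-19 (when the grieved event occurs) is 2021-01-19; done 2020-11-20 — timely.
Step 2: 114 days after 2020-11-19 (when the grieved event occurs) is 2021-03-13; 2021-03-11 is within that limit.
Step 3: the window is 21–35 days after 2021-03-11 (when the grievance is advanced to the department head), so 2021-04-01 through 2021-04-15; done 2021-04-02, which is between those dates.
Step 4: 39 days after 2021-04-12 (end of the 10-day hold period, which began when the grievance is advanced to the Director on 2021-04-02) is 2021-05-21; 2021-05-25 misses that deadline by 4 days.
No need to go further; step 4 was not satisfied.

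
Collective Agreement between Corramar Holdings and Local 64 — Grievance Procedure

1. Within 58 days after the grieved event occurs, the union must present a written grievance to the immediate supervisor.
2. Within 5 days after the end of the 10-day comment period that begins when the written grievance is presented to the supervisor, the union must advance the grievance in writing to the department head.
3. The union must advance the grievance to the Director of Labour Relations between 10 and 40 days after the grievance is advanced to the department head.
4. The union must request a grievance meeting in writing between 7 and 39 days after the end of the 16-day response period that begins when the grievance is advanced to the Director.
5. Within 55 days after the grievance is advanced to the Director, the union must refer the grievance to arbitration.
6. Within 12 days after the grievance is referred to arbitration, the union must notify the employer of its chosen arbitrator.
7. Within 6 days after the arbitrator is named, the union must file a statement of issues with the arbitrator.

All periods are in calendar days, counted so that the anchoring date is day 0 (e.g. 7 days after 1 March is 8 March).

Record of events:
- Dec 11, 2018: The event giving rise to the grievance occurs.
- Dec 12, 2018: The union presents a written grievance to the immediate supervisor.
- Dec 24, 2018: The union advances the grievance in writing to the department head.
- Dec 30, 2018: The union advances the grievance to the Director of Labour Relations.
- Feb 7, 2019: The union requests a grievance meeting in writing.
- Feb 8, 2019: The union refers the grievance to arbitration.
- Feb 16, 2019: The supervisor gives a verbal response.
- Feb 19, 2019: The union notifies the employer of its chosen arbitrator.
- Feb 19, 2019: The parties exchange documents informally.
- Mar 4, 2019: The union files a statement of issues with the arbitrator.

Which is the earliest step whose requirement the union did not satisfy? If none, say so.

Step 1 — counting 58 days from Dec 11, 2018 (when the grieved event occurs) gives a deadline of Feb 7, 2019; completed Dec 12, 2018, before the deadline.
Step 2 — counting 5 days from Dec 22, 2018 (end of the 10-day comment period, which began when the written grievance is presented to the supervisor on Dec 12, 2018) gives a deadline of Dec 27, 2018; Dec 24, 2018 is within that limit.
Step 3 — 10 and 40 days from Dec 24, 2018 (when the grievance is advanced to the department head) are Jan 3, 2019 and Feb 2, 2019 respectively; done Dec 30, 2018 — 4 days before the window opened.

Step 3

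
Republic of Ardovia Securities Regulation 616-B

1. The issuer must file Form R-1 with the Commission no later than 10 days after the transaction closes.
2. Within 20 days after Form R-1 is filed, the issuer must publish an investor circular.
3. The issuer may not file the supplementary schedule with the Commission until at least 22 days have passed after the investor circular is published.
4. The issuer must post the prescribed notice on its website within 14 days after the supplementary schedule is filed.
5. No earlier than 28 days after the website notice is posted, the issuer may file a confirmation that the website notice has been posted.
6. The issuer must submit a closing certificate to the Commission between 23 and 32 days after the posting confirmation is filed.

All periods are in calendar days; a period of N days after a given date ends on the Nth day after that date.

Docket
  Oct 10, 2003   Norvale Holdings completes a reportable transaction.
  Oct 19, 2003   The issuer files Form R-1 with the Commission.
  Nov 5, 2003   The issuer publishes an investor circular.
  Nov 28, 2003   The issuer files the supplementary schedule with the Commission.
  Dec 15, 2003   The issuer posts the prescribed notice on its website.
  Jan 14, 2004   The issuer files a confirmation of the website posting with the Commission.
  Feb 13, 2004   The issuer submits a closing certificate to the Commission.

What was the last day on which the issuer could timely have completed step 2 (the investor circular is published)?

Nov 8, 2003

Step 2 runs from Oct 19, 2003, when Form R-1 is filed. 20 days after Oct 19, 2003 is Nov 8, 2003.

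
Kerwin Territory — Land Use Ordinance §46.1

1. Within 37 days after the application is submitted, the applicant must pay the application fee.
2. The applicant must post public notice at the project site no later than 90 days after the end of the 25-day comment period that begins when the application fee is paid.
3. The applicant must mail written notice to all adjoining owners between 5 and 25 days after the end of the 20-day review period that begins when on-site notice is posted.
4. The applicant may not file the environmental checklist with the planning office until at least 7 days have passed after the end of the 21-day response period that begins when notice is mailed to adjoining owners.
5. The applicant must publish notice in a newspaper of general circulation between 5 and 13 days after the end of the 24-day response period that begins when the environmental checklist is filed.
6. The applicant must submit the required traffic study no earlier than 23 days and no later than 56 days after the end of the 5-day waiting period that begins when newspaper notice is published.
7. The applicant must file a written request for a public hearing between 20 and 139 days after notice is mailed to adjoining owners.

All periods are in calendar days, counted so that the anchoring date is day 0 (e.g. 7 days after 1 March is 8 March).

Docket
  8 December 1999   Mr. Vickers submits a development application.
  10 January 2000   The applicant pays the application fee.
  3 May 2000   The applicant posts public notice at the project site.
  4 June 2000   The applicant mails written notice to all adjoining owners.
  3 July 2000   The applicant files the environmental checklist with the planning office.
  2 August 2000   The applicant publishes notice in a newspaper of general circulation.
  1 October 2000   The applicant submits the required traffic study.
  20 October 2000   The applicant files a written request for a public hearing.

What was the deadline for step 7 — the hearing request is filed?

Step 7 runs from 4 June 2000, when notice is mailed to adjoining owners. The window is 20–139 days after 4 June 2000; it closes on 21 October 2000.

21 October 2000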